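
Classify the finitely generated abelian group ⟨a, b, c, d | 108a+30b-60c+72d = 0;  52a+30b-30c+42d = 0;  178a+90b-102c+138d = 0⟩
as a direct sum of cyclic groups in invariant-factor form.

rank_ℚ(R)=3; free=4−3=1
SNF(R) diag = [2, 6, 6] → torsion [2, 6, 6]

Answer: M ≅ ℤ^1 ⊕ ℤ/2 ⊕ ℤ/6 ⊕ ℤ/6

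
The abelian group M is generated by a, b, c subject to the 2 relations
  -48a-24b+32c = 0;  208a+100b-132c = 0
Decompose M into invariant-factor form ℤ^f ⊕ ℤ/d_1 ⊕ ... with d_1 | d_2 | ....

rank_ℚ(R)=2; free=3−2=1
SNF(R) diag = [4, 8] → torsion [4, 8]

Answer: M ≅ ℤ^1 ⊕ ℤ/4 ⊕ ℤ/8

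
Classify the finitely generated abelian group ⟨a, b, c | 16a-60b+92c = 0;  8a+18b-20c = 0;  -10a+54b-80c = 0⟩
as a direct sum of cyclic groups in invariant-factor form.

Answer: M ≅ ℤ/2 ⊕ ℤ/6 ⊕ ℤ/12

Derivation:
rank_ℚ(R)=3; free=3−3=0
SNF(R) diag = [2, 6, 12] → torsion [2, 6, 12]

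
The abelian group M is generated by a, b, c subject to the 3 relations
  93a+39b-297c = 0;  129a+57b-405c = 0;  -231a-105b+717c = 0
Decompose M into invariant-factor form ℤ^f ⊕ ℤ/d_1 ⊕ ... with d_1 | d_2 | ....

rank_ℚ(R)=3; free=3−3=0
SNF(R) diag = [3, 6, 18] → torsion [3, 6, 18]

Answer: M ≅ ℤ/3 ⊕ ℤ/6 ⊕ ℤ/18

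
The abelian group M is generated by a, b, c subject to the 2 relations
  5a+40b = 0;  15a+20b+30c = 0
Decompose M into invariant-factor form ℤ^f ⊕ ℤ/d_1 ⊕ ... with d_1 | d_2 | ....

Answer: M ≅ ℤ^1 ⊕ ℤ/5 ⊕ ℤ/10

Derivation:
rank_ℚ(R)=2; free=3−2=1
SNF(R) diag = [5, 10] → torsion [5, 10]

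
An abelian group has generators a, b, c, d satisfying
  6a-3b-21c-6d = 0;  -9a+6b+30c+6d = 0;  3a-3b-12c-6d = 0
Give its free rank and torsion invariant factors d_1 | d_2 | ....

rank_ℚ(R)=3; free=4−3=1
SNF(R) diag = [3, 3, 3] → torsion [3, 3, 3]

Answer: M ≅ ℤ^1 ⊕ ℤ/3 ⊕ ℤ/3 ⊕ ℤ/3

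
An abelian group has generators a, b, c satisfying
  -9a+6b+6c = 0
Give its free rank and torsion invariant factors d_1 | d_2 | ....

rank_ℚ(R)=1; free=3−1=2
SNF(R) diag = [3] → torsion [3]

Answer: M ≅ ℤ^2 ⊕ ℤ/3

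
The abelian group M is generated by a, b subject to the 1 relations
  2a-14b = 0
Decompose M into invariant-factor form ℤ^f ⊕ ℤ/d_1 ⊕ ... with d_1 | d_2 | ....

rank_ℚ(R)=1; free=2−1=1
SNF(R) diag = [2] → torsion [2]

Answer: M ≅ ℤ^1 ⊕ ℤ/2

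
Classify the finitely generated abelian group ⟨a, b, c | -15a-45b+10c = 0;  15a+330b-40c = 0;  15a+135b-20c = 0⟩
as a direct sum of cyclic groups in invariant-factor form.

rank_ℚ(R)=3; free=3−3=0
SNF(R) diag = [5, 15, 30] → torsion [5, 15, 30]

Answer: M ≅ ℤ/5 ⊕ ℤ/15 ⊕ ℤ/30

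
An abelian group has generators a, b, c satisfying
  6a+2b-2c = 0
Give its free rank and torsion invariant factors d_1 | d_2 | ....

Answer: M ≅ ℤ^2 ⊕ ℤ/2

Derivation:
rank_ℚ(R)=1; free=3−1=2
SNF(R) diag = [2] → torsion [2]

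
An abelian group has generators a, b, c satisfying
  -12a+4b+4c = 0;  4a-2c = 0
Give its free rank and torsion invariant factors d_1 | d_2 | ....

rank_ℚ(R)=2; free=3−2=1
SNF(R) diag = [2, 4] → torsion [2, 4]

Answer: M ≅ ℤ^1 ⊕ ℤ/2 ⊕ ℤ/4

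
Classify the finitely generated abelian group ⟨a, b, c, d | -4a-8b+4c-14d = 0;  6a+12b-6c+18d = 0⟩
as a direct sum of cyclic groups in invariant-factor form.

Answer: M ≅ ℤ^2 ⊕ ℤ/2 ⊕ ℤ/6

Derivation:
rank_ℚ(R)=2; free=4−2=2
SNF(R) diag = [2, 6] → torsion [2, 6]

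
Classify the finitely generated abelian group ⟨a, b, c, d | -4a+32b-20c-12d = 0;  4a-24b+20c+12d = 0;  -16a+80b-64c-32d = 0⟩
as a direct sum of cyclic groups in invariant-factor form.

Answer: M ≅ ℤ^1 ⊕ ℤ/4 ⊕ ℤ/8 ⊕ ℤ/16

Derivation:
rank_ℚ(R)=3; free=4−3=1
SNF(R) diag = [4, 8, 16] → torsion [4, 8, 16]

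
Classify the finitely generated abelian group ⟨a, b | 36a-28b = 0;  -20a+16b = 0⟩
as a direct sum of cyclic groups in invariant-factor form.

rank_ℚ(R)=2; free=2−2=0
SNF(R) diag = [4, 4] → torsion [4, 4]

Answer: M ≅ ℤ/4 ⊕ ℤ/4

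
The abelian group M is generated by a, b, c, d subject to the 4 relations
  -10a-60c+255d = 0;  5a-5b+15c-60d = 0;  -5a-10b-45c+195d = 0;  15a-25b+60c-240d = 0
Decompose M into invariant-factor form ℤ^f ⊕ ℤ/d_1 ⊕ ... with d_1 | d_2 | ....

Answer: M ≅ ℤ/5 ⊕ ℤ/5 ⊕ ℤ/15 ⊕ ℤ/15

Derivation:
rank_ℚ(R)=4; free=4−4=0
SNF(R) diag = [5, 5, 15, 15] → torsion [5, 5, 15, 15]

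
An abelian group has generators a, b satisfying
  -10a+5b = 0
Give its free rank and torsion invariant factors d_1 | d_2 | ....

Answer: M ≅ ℤ^1 ⊕ ℤ/5

Derivation:
rank_ℚ(R)=1; free=2−1=1
SNF(R) diag = [5] → torsion [5]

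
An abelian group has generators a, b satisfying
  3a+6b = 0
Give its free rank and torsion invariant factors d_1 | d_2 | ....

rank_ℚ(R)=1; free=2−1=1
SNF(R) diag = [3] → torsion [3]

Answer: M ≅ ℤ^1 ⊕ ℤ/3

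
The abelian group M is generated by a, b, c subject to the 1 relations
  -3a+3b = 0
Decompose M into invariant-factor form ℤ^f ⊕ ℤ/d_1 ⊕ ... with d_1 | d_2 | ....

rank_ℚ(R)=1; free=3−1=2
SNF(R) diag = [3] → torsion [3]

Answer: M ≅ ℤ^2 ⊕ ℤ/3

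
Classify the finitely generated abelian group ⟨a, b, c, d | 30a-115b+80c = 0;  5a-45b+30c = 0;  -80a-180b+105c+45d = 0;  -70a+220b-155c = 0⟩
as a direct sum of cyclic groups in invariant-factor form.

rank_ℚ(R)=4; free=4−4=0
SNF(R) diag = [5, 5, 15, 45] → torsion [5, 5, 15, 45]

Answer: M ≅ ℤ/5 ⊕ ℤ/5 ⊕ ℤ/15 ⊕ ℤ/45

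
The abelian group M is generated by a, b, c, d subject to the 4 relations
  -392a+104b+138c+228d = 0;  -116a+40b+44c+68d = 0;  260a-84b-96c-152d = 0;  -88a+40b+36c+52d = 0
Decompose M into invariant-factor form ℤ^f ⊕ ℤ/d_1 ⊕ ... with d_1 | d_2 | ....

Answer: M ≅ ℤ/2 ⊕ ℤ/4 ⊕ ℤ/4 ⊕ ℤ/4

Derivation:
rank_ℚ(R)=4; free=4−4=0
SNF(R) diag = [2, 4, 4, 4] → torsion [2, 4, 4, 4]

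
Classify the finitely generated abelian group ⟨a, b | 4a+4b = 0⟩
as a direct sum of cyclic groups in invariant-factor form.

rank_ℚ(R)=1; free=2−1=1
SNF(R) diag = [4] → torsion [4]

Answer: M ≅ ℤ^1 ⊕ ℤ/4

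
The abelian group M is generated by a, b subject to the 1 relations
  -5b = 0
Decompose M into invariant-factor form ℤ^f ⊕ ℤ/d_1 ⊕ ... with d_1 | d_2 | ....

rank_ℚ(R)=1; free=2−1=1
SNF(R) diag = [5] → torsion [5]

Answer: M ≅ ℤ^1 ⊕ ℤ/5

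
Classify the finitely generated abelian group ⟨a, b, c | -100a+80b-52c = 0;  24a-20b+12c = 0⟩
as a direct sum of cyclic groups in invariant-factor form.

Answer: M ≅ ℤ^1 ⊕ ℤ/4 ⊕ ℤ/4

Derivation:
rank_ℚ(R)=2; free=3−2=1
SNF(R) diag = [4, 4] → torsion [4, 4]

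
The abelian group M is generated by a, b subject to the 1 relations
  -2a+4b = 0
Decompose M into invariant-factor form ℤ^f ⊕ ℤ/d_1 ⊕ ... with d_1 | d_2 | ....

Answer: M ≅ ℤ^1 ⊕ ℤ/2

Derivation:
rank_ℚ(R)=1; free=2−1=1
SNF(R) diag = [2] → torsion [2]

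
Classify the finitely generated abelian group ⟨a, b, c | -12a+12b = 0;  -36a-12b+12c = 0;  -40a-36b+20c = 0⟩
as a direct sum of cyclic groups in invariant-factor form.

Answer: M ≅ ℤ/4 ⊕ ℤ/12 ⊕ ℤ/12

Derivation:
rank_ℚ(R)=3; free=3−3=0
SNF(R) diag = [4, 12, 12] → torsion [4, 12, 12]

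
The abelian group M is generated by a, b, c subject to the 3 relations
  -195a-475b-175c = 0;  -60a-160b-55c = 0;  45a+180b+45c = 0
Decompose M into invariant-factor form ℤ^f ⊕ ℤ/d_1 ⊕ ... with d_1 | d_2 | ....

Answer: M ≅ ℤ/5 ⊕ ℤ/15 ⊕ ℤ/45

Derivation:
rank_ℚ(R)=3; free=3−3=0
SNF(R) diag = [5, 15, 45] → torsion [5, 15, 45]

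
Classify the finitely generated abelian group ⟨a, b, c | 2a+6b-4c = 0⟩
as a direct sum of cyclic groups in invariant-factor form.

Answer: M ≅ ℤ^2 ⊕ ℤ/2

Derivation:
rank_ℚ(R)=1; free=3−1=2
SNF(R) diag = [2] → torsion [2]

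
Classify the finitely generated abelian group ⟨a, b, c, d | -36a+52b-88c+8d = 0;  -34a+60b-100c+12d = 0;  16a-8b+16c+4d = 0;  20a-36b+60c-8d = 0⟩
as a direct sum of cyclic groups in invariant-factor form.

rank_ℚ(R)=4; free=4−4=0
SNF(R) diag = [2, 4, 4, 4] → torsion [2, 4, 4, 4]

Answer: M ≅ ℤ/2 ⊕ ℤ/4 ⊕ ℤ/4 ⊕ ℤ/4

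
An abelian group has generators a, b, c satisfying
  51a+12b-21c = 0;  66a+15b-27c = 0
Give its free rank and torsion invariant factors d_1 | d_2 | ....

Answer: M ≅ ℤ^1 ⊕ ℤ/3 ⊕ ℤ/3

Derivation:
rank_ℚ(R)=2; free=3−2=1
SNF(R) diag = [3, 3] → torsion [3, 3]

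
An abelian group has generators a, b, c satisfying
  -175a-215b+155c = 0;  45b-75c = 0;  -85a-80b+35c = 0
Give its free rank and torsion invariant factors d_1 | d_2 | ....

Answer: M ≅ ℤ/5 ⊕ ℤ/15 ⊕ ℤ/45

Derivation:
rank_ℚ(R)=3; free=3−3=0
SNF(R) diag = [5, 15, 45] → torsion [5, 15, 45]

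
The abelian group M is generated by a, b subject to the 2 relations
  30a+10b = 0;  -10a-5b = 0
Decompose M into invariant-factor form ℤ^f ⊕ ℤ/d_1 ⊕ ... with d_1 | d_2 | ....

rank_ℚ(R)=2; free=2−2=0
SNF(R) diag = [5, 10] → torsion [5, 10]

Answer: M ≅ ℤ/5 ⊕ ℤ/10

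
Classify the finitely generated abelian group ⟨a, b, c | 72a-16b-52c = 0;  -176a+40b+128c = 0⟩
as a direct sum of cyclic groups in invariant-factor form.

Answer: M ≅ ℤ^1 ⊕ ℤ/4 ⊕ ℤ/8

Derivation:
rank_ℚ(R)=2; free=3−2=1
SNF(R) diag = [4, 8] → torsion [4, 8]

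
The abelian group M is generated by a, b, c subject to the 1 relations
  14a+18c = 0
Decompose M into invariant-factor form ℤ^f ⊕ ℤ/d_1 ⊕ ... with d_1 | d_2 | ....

rank_ℚ(R)=1; free=3−1=2
SNF(R) diag = [2] → torsion [2]

Answer: M ≅ ℤ^2 ⊕ ℤ/2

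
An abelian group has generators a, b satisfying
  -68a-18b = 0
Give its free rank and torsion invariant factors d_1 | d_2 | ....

rank_ℚ(R)=1; free=2−1=1
SNF(R) diag = [2] → torsion [2]

Answer: M ≅ ℤ^1 ⊕ ℤ/2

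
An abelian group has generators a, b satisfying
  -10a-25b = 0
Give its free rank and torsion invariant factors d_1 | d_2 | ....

rank_ℚ(R)=1; free=2−1=1
SNF(R) diag = [5] → torsion [5]

Answer: M ≅ ℤ^1 ⊕ ℤ/5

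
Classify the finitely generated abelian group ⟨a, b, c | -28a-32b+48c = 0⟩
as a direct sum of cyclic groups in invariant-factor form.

rank_ℚ(R)=1; free=3−1=2
SNF(R) diag = [4] → torsion [4]

Answer: M ≅ ℤ^2 ⊕ ℤ/4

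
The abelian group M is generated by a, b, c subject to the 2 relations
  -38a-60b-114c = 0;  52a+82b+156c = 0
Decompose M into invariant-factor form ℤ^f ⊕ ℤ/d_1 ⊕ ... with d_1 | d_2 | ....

Answer: M ≅ ℤ^1 ⊕ ℤ/2 ⊕ ℤ/2

Derivation:
rank_ℚ(R)=2; free=3−2=1
SNF(R) diag = [2, 2] → torsion [2, 2]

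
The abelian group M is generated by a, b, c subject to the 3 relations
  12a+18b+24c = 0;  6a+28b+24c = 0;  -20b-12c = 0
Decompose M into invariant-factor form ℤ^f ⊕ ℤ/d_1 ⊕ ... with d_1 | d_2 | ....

rank_ℚ(R)=3; free=3−3=0
SNF(R) diag = [2, 6, 12] → torsion [2, 6, 12]

Answer: M ≅ ℤ/2 ⊕ ℤ/6 ⊕ ℤ/12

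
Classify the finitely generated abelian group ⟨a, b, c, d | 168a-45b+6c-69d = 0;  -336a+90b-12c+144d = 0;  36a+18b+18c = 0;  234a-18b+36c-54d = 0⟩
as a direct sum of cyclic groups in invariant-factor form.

rank_ℚ(R)=4; free=4−4=0
SNF(R) diag = [3, 6, 18, 54] → torsion [3, 6, 18, 54]

Answer: M ≅ ℤ/3 ⊕ ℤ/6 ⊕ ℤ/18 ⊕ ℤ/54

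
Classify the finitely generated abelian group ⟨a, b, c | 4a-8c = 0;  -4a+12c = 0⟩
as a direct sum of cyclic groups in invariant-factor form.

Answer: M ≅ ℤ^1 ⊕ ℤ/4 ⊕ ℤ/4

Derivation:
rank_ℚ(R)=2; free=3−2=1
SNF(R) diag = [4, 4] → torsion [4, 4]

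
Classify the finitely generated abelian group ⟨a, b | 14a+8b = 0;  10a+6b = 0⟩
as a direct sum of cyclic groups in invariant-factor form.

rank_ℚ(R)=2; free=2−2=0
SNF(R) diag = [2, 2] → torsion [2, 2]

Answer: M ≅ ℤ/2 ⊕ ℤ/2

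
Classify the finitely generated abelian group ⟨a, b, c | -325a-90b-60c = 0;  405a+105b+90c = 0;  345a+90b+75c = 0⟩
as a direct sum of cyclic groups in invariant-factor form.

rank_ℚ(R)=3; free=3−3=0
SNF(R) diag = [5, 15, 15] → torsion [5, 15, 15]

Answer: M ≅ ℤ/5 ⊕ ℤ/15 ⊕ ℤ/15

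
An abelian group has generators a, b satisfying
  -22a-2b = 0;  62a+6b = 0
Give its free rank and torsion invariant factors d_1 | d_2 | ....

Answer: M ≅ ℤ/2 ⊕ ℤ/4

Derivation:
rank_ℚ(R)=2; free=2−2=0
SNF(R) diag = [2, 4] → torsion [2, 4]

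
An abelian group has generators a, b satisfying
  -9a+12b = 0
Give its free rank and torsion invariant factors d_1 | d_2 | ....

rank_ℚ(R)=1; free=2−1=1
SNF(R) diag = [3] → torsion [3]

Answer: M ≅ ℤ^1 ⊕ ℤ/3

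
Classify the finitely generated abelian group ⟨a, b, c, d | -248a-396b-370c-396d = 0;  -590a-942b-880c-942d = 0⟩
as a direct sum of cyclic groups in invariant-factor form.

rank_ℚ(R)=2; free=4−2=2
SNF(R) diag = [2, 6] → torsion [2, 6]

Answer: M ≅ ℤ^2 ⊕ ℤ/2 ⊕ ℤ/6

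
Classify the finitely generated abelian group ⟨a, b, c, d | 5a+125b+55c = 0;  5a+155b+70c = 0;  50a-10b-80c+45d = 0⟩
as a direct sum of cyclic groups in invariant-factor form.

Answer: M ≅ ℤ^1 ⊕ ℤ/5 ⊕ ℤ/15 ⊕ ℤ/45

Derivation:
rank_ℚ(R)=3; free=4−3=1
SNF(R) diag = [5, 15, 45] → torsion [5, 15, 45]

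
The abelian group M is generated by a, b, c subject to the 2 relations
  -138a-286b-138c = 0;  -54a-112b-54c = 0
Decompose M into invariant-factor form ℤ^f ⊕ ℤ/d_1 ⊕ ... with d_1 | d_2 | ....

Answer: M ≅ ℤ^1 ⊕ ℤ/2 ⊕ ℤ/6

Derivation:
rank_ℚ(R)=2; free=3−2=1
SNF(R) diag = [2, 6] → torsion [2, 6]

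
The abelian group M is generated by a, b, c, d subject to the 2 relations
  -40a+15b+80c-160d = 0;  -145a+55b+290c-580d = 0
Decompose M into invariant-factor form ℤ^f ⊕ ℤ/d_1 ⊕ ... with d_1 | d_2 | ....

rank_ℚ(R)=2; free=4−2=2
SNF(R) diag = [5, 5] → torsion [5, 5]

Answer: M ≅ ℤ^2 ⊕ ℤ/5 ⊕ ℤ/5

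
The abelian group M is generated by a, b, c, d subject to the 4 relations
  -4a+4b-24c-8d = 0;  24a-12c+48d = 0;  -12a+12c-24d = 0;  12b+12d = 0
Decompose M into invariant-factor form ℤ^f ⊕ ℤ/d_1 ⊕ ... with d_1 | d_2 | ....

rank_ℚ(R)=4; free=4−4=0
SNF(R) diag = [4, 12, 12, 12] → torsion [4, 12, 12, 12]

Answer: M ≅ ℤ/4 ⊕ ℤ/12 ⊕ ℤ/12 ⊕ ℤ/12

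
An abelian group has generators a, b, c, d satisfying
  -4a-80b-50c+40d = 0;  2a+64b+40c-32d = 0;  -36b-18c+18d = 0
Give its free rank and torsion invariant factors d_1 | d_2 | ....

Answer: M ≅ ℤ^1 ⊕ ℤ/2 ⊕ ℤ/6 ⊕ ℤ/18

Derivation:
rank_ℚ(R)=3; free=4−3=1
SNF(R) diag = [2, 6, 18] → torsion [2, 6, 18]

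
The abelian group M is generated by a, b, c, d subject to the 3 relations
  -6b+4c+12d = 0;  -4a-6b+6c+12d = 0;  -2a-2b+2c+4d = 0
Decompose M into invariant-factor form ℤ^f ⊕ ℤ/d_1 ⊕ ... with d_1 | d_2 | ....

rank_ℚ(R)=3; free=4−3=1
SNF(R) diag = [2, 2, 2] → torsion [2, 2, 2]

Answer: M ≅ ℤ^1 ⊕ ℤ/2 ⊕ ℤ/2 ⊕ ℤ/2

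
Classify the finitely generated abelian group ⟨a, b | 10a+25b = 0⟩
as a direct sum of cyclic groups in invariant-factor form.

Answer: M ≅ ℤ^1 ⊕ ℤ/5

Derivation:
rank_ℚ(R)=1; free=2−1=1
SNF(R) diag = [5] → torsion [5]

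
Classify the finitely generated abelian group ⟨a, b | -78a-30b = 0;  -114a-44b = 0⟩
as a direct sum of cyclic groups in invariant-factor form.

Answer: M ≅ ℤ/2 ⊕ ℤ/6

Derivation:
rank_ℚ(R)=2; free=2−2=0
SNF(R) diag = [2, 6] → torsion [2, 6]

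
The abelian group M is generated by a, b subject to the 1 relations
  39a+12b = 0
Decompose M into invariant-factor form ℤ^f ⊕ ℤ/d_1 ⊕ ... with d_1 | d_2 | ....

rank_ℚ(R)=1; free=2−1=1
SNF(R) diag = [3] → torsion [3]

Answer: M ≅ ℤ^1 ⊕ ℤ/3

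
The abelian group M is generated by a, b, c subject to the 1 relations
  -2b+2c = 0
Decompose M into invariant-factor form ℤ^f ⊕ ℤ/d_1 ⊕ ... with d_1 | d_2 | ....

Answer: M ≅ ℤ^2 ⊕ ℤ/2

Derivation:
rank_ℚ(R)=1; free=3−1=2
SNF(R) diag = [2] → torsion [2]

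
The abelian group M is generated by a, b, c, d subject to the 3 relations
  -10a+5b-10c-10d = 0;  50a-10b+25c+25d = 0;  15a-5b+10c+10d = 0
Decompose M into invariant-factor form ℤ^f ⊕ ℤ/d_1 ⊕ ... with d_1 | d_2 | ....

Answer: M ≅ ℤ^1 ⊕ ℤ/5 ⊕ ℤ/5 ⊕ ℤ/5

Derivation:
rank_ℚ(R)=3; free=4−3=1
SNF(R) diag = [5, 5, 5] → torsion [5, 5, 5]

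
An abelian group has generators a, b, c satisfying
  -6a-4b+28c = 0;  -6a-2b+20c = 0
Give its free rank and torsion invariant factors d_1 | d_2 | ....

Answer: M ≅ ℤ^1 ⊕ ℤ/2 ⊕ ℤ/6

Derivation:
rank_ℚ(R)=2; free=3−2=1
SNF(R) diag = [2, 6] → torsion [2, 6]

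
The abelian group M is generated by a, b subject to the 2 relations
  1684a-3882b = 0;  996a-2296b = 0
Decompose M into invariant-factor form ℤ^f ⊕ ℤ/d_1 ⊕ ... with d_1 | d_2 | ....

rank_ℚ(R)=2; free=2−2=0
SNF(R) diag = [2, 4] → torsion [2, 4]

Answer: M ≅ ℤ/2 ⊕ ℤ/4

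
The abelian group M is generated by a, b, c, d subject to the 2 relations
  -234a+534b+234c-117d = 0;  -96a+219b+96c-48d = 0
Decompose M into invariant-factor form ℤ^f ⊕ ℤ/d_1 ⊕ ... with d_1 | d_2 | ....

Answer: M ≅ ℤ^2 ⊕ ℤ/3 ⊕ ℤ/3

Derivation:
rank_ℚ(R)=2; free=4−2=2
SNF(R) diag = [3, 3] → torsion [3, 3]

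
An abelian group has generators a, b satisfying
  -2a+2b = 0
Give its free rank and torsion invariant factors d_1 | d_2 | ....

rank_ℚ(R)=1; free=2−1=1
SNF(R) diag = [2] → torsion [2]

Answer: M ≅ ℤ^1 ⊕ ℤ/2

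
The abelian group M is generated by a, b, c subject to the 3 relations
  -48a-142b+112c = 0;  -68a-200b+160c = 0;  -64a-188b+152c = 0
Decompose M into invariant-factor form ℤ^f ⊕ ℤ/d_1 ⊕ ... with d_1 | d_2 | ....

Answer: M ≅ ℤ/2 ⊕ ℤ/4 ⊕ ℤ/8

Derivation:
rank_ℚ(R)=3; free=3−3=0
SNF(R) diag = [2, 4, 8] → torsion [2, 4, 8]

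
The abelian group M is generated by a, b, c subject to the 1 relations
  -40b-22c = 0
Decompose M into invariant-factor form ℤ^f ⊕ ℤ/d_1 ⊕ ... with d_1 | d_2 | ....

rank_ℚ(R)=1; free=3−1=2
SNF(R) diag = [2] → torsion [2]

Answer: M ≅ ℤ^2 ⊕ ℤ/2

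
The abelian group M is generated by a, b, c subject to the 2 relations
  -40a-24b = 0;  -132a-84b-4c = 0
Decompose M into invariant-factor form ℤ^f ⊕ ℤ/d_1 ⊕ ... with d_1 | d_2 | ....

rank_ℚ(R)=2; free=3−2=1
SNF(R) diag = [4, 8] → torsion [4, 8]

Answer: M ≅ ℤ^1 ⊕ ℤ/4 ⊕ ℤ/8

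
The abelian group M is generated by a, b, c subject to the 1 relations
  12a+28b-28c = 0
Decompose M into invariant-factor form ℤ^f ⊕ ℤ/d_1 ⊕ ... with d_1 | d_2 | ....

Answer: M ≅ ℤ^2 ⊕ ℤ/4

Derivation:
rank_ℚ(R)=1; free=3−1=2
SNF(R) diag = [4] → torsion [4]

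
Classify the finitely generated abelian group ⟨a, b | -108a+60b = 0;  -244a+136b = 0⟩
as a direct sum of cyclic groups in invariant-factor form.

Answer: M ≅ ℤ/4 ⊕ ℤ/12

Derivation:
rank_ℚ(R)=2; free=2−2=0
SNF(R) diag = [4, 12] → torsion [4, 12]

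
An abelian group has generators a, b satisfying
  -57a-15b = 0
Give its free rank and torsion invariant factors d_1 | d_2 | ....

Answer: M ≅ ℤ^1 ⊕ ℤ/3

Derivation:
rank_ℚ(R)=1; free=2−1=1
SNF(R) diag = [3] → torsion [3]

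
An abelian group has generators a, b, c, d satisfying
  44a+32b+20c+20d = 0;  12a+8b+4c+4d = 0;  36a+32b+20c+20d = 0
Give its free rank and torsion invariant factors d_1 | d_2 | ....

Answer: M ≅ ℤ^1 ⊕ ℤ/4 ⊕ ℤ/8 ⊕ ℤ/8

Derivation:
rank_ℚ(R)=3; free=4−3=1
SNF(R) diag = [4, 8, 8] → torsion [4, 8, 8]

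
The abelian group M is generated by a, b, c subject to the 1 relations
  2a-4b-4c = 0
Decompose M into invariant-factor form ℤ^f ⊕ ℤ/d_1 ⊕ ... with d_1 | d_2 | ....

Answer: M ≅ ℤ^2 ⊕ ℤ/2

Derivation:
rank_ℚ(R)=1; free=3−1=2
SNF(R) diag = [2] → torsion [2]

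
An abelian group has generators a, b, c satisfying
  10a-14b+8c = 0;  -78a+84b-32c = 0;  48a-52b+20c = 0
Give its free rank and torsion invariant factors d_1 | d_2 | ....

rank_ℚ(R)=3; free=3−3=0
SNF(R) diag = [2, 2, 4] → torsion [2, 2, 4]

Answer: M ≅ ℤ/2 ⊕ ℤ/2 ⊕ ℤ/4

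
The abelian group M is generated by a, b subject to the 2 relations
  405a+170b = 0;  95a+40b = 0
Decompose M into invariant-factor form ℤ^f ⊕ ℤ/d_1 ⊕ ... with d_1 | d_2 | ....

Answer: M ≅ ℤ/5 ⊕ ℤ/10

Derivation:
rank_ℚ(R)=2; free=2−2=0
SNF(R) diag = [5, 10] → torsion [5, 10]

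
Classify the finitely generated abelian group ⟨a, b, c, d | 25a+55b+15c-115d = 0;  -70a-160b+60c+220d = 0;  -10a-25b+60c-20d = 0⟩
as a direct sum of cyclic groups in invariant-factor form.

rank_ℚ(R)=3; free=4−3=1
SNF(R) diag = [5, 15, 30] → torsion [5, 15, 30]

Answer: M ≅ ℤ^1 ⊕ ℤ/5 ⊕ ℤ/15 ⊕ ℤ/30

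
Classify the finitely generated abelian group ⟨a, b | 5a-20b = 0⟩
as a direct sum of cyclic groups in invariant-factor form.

rank_ℚ(R)=1; free=2−1=1
SNF(R) diag = [5] → torsion [5]

Answer: M ≅ ℤ^1 ⊕ ℤ/5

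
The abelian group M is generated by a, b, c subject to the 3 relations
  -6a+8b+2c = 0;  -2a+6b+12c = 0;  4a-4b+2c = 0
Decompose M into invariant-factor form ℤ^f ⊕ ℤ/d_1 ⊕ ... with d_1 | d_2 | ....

rank_ℚ(R)=3; free=3−3=0
SNF(R) diag = [2, 2, 6] → torsion [2, 2, 6]

Answer: M ≅ ℤ/2 ⊕ ℤ/2 ⊕ ℤ/6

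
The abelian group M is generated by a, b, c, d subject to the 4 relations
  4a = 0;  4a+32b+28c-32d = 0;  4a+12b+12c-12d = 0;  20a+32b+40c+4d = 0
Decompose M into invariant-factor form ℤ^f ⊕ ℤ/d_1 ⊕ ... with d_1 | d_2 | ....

rank_ℚ(R)=4; free=4−4=0
SNF(R) diag = [4, 4, 12, 36] → torsion [4, 4, 12, 36]

Answer: M ≅ ℤ/4 ⊕ ℤ/4 ⊕ ℤ/12 ⊕ ℤ/36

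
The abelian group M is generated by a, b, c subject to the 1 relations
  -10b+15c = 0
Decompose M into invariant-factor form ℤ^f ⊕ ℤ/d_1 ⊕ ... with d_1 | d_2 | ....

rank_ℚ(R)=1; free=3−1=2
SNF(R) diag = [5] → torsion [5]

Answer: M ≅ ℤ^2 ⊕ ℤ/5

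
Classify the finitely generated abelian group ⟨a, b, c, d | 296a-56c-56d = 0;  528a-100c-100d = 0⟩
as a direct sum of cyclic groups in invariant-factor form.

rank_ℚ(R)=2; free=4−2=2
SNF(R) diag = [4, 8] → torsion [4, 8]

Answer: M ≅ ℤ^2 ⊕ ℤ/4 ⊕ ℤ/8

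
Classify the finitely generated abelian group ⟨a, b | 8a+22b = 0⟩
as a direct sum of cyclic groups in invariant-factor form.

Answer: M ≅ ℤ^1 ⊕ ℤ/2

Derivation:
rank_ℚ(R)=1; free=2−1=1
SNF(R) diag = [2] → torsion [2]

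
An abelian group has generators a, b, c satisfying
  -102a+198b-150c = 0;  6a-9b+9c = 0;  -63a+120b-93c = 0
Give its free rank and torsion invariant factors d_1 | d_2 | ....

rank_ℚ(R)=3; free=3−3=0
SNF(R) diag = [3, 3, 6] → torsion [3, 3, 6]

Answer: M ≅ ℤ/3 ⊕ ℤ/3 ⊕ ℤ/6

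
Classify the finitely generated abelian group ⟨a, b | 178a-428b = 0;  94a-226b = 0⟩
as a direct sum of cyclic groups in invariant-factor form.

Answer: M ≅ ℤ/2 ⊕ ℤ/2

Derivation:
rank_ℚ(R)=2; free=2−2=0
SNF(R) diag = [2, 2] → torsion [2, 2]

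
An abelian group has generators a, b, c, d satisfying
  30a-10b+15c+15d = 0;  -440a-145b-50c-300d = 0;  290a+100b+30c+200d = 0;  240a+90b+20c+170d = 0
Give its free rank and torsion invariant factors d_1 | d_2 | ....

Answer: M ≅ ℤ/5 ⊕ ℤ/5 ⊕ ℤ/10 ⊕ ℤ/10

Derivation:
rank_ℚ(R)=4; free=4−4=0
SNF(R) diag = [5, 5, 10, 10] → torsion [5, 5, 10, 10]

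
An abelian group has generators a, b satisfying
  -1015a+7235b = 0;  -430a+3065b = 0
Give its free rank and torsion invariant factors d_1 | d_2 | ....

rank_ℚ(R)=2; free=2−2=0
SNF(R) diag = [5, 15] → torsion [5, 15]

Answer: M ≅ ℤ/5 ⊕ ℤ/15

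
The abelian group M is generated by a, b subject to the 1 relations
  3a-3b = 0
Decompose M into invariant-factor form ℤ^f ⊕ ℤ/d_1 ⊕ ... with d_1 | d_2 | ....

Answer: M ≅ ℤ^1 ⊕ ℤ/3

Derivation:
rank_ℚ(R)=1; free=2−1=1
SNF(R) diag = [3] → torsion [3]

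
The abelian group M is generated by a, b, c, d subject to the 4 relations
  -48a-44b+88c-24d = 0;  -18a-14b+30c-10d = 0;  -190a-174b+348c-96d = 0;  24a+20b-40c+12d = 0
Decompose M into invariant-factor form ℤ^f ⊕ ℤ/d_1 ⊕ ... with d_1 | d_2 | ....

rank_ℚ(R)=4; free=4−4=0
SNF(R) diag = [2, 2, 4, 12] → torsion [2, 2, 4, 12]

Answer: M ≅ ℤ/2 ⊕ ℤ/2 ⊕ ℤ/4 ⊕ ℤ/12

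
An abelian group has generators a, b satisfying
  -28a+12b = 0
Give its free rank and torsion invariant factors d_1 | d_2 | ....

rank_ℚ(R)=1; free=2−1=1
SNF(R) diag = [4] → torsion [4]

Answer: M ≅ ℤ^1 ⊕ ℤ/4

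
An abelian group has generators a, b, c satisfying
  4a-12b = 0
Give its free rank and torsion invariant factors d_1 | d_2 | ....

rank_ℚ(R)=1; free=3−1=2
SNF(R) diag = [4] → torsion [4]

Answer: M ≅ ℤ^2 ⊕ ℤ/4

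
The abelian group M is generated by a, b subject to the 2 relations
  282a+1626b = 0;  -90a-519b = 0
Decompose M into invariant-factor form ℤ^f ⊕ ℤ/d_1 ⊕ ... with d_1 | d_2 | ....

rank_ℚ(R)=2; free=2−2=0
SNF(R) diag = [3, 6] → torsion [3, 6]

Answer: M ≅ ℤ/3 ⊕ ℤ/6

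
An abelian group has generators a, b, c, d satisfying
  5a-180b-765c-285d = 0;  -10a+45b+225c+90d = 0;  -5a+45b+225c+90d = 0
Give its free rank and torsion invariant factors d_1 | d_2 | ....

rank_ℚ(R)=3; free=4−3=1
SNF(R) diag = [5, 15, 45] → torsion [5, 15, 45]

Answer: M ≅ ℤ^1 ⊕ ℤ/5 ⊕ ℤ/15 ⊕ ℤ/45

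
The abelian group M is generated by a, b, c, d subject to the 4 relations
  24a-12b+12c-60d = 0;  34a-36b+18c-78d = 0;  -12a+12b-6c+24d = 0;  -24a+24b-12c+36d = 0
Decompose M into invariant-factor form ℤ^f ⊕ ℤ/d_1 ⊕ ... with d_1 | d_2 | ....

Answer: M ≅ ℤ/2 ⊕ ℤ/6 ⊕ ℤ/12 ⊕ ℤ/12

Derivation:
rank_ℚ(R)=4; free=4−4=0
SNF(R) diag = [2, 6, 12, 12] → torsion [2, 6, 12, 12]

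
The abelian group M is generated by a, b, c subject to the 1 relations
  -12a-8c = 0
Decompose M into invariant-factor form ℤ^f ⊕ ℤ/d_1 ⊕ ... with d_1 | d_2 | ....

Answer: M ≅ ℤ^2 ⊕ ℤ/4

Derivation:
rank_ℚ(R)=1; free=3−1=2
SNF(R) diag = [4] → torsion [4]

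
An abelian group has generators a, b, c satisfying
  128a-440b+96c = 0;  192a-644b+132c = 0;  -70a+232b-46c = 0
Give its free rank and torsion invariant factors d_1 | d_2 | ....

Answer: M ≅ ℤ/2 ⊕ ℤ/4 ⊕ ℤ/8

Derivation:
rank_ℚ(R)=3; free=3−3=0
SNF(R) diag = [2, 4, 8] → torsion [2, 4, 8]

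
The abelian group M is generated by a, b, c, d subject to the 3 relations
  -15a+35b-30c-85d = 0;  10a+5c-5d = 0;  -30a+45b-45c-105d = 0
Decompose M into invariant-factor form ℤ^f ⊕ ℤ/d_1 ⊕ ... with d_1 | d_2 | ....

rank_ℚ(R)=3; free=4−3=1
SNF(R) diag = [5, 5, 15] → torsion [5, 5, 15]

Answer: M ≅ ℤ^1 ⊕ ℤ/5 ⊕ ℤ/5 ⊕ ℤ/15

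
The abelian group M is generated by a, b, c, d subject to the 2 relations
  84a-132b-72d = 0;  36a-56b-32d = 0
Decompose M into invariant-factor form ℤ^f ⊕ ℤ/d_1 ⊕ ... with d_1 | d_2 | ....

Answer: M ≅ ℤ^2 ⊕ ℤ/4 ⊕ ℤ/12

Derivation:
rank_ℚ(R)=2; free=4−2=2
SNF(R) diag = [4, 12] → torsion [4, 12]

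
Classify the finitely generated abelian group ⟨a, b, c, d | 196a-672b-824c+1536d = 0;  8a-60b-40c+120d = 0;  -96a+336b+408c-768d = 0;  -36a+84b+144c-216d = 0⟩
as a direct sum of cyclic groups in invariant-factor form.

Answer: M ≅ ℤ/4 ⊕ ℤ/12 ⊕ ℤ/24 ⊕ ℤ/48

Derivation:
rank_ℚ(R)=4; free=4−4=0
SNF(R) diag = [4, 12, 24, 48] → torsion [4, 12, 24, 48]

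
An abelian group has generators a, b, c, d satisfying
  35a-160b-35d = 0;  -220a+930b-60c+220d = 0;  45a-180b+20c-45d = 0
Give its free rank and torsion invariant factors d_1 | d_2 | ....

rank_ℚ(R)=3; free=4−3=1
SNF(R) diag = [5, 10, 20] → torsion [5, 10, 20]

Answer: M ≅ ℤ^1 ⊕ ℤ/5 ⊕ ℤ/10 ⊕ ℤ/20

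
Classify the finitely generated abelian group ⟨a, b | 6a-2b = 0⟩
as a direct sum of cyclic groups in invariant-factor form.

rank_ℚ(R)=1; free=2−1=1
SNF(R) diag = [2] → torsion [2]

Answer: M ≅ ℤ^1 ⊕ ℤ/2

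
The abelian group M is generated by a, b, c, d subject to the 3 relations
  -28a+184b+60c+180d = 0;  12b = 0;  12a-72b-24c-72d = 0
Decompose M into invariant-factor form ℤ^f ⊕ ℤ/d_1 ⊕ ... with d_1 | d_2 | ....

Answer: M ≅ ℤ^1 ⊕ ℤ/4 ⊕ ℤ/12 ⊕ ℤ/12

Derivation:
rank_ℚ(R)=3; free=4−3=1
SNF(R) diag = [4, 12, 12] → torsion [4, 12, 12]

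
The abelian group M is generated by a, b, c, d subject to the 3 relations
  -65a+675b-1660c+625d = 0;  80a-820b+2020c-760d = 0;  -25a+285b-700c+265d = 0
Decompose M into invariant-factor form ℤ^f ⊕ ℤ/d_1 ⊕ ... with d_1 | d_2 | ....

rank_ℚ(R)=3; free=4−3=1
SNF(R) diag = [5, 10, 20] → torsion [5, 10, 20]

Answer: M ≅ ℤ^1 ⊕ ℤ/5 ⊕ ℤ/10 ⊕ ℤ/20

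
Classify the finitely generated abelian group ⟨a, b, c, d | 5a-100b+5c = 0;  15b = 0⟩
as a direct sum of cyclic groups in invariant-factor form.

Answer: M ≅ ℤ^2 ⊕ ℤ/5 ⊕ ℤ/15

Derivation:
rank_ℚ(R)=2; free=4−2=2
SNF(R) diag = [5, 15] → torsion [5, 15]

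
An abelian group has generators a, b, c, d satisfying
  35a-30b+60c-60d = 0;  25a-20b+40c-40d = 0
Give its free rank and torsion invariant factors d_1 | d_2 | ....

rank_ℚ(R)=2; free=4−2=2
SNF(R) diag = [5, 10] → torsion [5, 10]

Answer: M ≅ ℤ^2 ⊕ ℤ/5 ⊕ ℤ/10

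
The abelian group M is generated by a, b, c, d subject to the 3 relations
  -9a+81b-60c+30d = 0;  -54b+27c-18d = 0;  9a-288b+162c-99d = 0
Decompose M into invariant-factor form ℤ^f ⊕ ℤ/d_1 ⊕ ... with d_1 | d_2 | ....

Answer: M ≅ ℤ^1 ⊕ ℤ/3 ⊕ ℤ/9 ⊕ ℤ/9

Derivation:
rank_ℚ(R)=3; free=4−3=1
SNF(R) diag = [3, 9, 9] → torsion [3, 9, 9]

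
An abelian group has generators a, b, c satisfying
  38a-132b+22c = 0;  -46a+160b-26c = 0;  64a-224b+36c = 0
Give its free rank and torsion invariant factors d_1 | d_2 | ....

rank_ℚ(R)=3; free=3−3=0
SNF(R) diag = [2, 4, 4] → torsion [2, 4, 4]

Answer: M ≅ ℤ/2 ⊕ ℤ/4 ⊕ ℤ/4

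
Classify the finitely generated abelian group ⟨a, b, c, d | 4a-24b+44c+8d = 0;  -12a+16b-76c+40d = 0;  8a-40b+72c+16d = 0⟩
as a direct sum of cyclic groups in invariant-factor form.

rank_ℚ(R)=3; free=4−3=1
SNF(R) diag = [4, 8, 8] → torsion [4, 8, 8]

Answer: M ≅ ℤ^1 ⊕ ℤ/4 ⊕ ℤ/8 ⊕ ℤ/8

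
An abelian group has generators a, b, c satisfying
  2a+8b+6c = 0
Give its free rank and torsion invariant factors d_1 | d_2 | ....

rank_ℚ(R)=1; free=3−1=2
SNF(R) diag = [2] → torsion [2]

Answer: M ≅ ℤ^2 ⊕ ℤ/2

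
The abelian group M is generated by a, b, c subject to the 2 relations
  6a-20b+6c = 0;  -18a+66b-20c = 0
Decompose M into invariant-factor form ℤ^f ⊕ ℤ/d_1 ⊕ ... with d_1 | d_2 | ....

Answer: M ≅ ℤ^1 ⊕ ℤ/2 ⊕ ℤ/2

Derivation:
rank_ℚ(R)=2; free=3−2=1
SNF(R) diag = [2, 2] → torsion [2, 2]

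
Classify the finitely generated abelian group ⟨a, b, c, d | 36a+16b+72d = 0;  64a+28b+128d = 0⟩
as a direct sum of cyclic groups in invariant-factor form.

rank_ℚ(R)=2; free=4−2=2
SNF(R) diag = [4, 4] → torsion [4, 4]

Answer: M ≅ ℤ^2 ⊕ ℤ/4 ⊕ ℤ/4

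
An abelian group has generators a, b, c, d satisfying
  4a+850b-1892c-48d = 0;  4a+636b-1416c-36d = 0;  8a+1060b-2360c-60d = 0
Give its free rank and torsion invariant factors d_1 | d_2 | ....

Answer: M ≅ ℤ^1 ⊕ ℤ/2 ⊕ ℤ/4 ⊕ ℤ/12

Derivation:
rank_ℚ(R)=3; free=4−3=1
SNF(R) diag = [2, 4, 12] → torsion [2, 4, 12]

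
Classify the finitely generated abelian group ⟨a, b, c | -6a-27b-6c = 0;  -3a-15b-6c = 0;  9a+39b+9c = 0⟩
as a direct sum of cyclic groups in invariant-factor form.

rank_ℚ(R)=3; free=3−3=0
SNF(R) diag = [3, 3, 3] → torsion [3, 3, 3]

Answer: M ≅ ℤ/3 ⊕ ℤ/3 ⊕ ℤ/3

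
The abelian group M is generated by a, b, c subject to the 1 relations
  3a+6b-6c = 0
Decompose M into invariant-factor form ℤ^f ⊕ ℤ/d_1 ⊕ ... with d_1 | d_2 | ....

rank_ℚ(R)=1; free=3−1=2
SNF(R) diag = [3] → torsion [3]

Answer: M ≅ ℤ^2 ⊕ ℤ/3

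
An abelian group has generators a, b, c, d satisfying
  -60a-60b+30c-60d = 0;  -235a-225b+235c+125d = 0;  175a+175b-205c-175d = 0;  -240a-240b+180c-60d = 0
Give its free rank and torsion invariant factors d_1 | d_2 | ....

Answer: M ≅ ℤ/5 ⊕ ℤ/10 ⊕ ℤ/30 ⊕ ℤ/60

Derivation:
rank_ℚ(R)=4; free=4−4=0
SNF(R) diag = [5, 10, 30, 60] → torsion [5, 10, 30, 60]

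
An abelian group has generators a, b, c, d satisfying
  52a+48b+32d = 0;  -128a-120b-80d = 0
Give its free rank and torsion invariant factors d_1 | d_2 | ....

rank_ℚ(R)=2; free=4−2=2
SNF(R) diag = [4, 8] → torsion [4, 8]

Answer: M ≅ ℤ^2 ⊕ ℤ/4 ⊕ ℤ/8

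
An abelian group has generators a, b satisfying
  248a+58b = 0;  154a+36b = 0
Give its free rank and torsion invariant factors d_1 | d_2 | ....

Answer: M ≅ ℤ/2 ⊕ ℤ/2

Derivation:
rank_ℚ(R)=2; free=2−2=0
SNF(R) diag = [2, 2] → torsion [2, 2]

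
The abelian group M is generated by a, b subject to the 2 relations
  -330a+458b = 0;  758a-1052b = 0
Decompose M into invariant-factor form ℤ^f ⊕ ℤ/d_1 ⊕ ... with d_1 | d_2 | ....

Answer: M ≅ ℤ/2 ⊕ ℤ/2

Derivation:
rank_ℚ(R)=2; free=2−2=0
SNF(R) diag = [2, 2] → torsion [2, 2]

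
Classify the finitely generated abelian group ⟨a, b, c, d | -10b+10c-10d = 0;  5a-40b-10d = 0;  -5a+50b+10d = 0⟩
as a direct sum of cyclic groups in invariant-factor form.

rank_ℚ(R)=3; free=4−3=1
SNF(R) diag = [5, 10, 10] → torsion [5, 10, 10]

Answer: M ≅ ℤ^1 ⊕ ℤ/5 ⊕ ℤ/10 ⊕ ℤ/10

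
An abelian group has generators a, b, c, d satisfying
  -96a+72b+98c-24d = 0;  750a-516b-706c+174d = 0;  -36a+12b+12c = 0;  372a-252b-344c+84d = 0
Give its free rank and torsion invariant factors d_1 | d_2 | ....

Answer: M ≅ ℤ/2 ⊕ ℤ/6 ⊕ ℤ/12 ⊕ ℤ/36

Derivation:
rank_ℚ(R)=4; free=4−4=0
SNF(R) diag = [2, 6, 12, 36] → torsion [2, 6, 12, 36]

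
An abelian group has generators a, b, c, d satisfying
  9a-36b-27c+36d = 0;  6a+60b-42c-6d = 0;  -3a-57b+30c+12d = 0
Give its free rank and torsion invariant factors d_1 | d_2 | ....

rank_ℚ(R)=3; free=4−3=1
SNF(R) diag = [3, 9, 18] → torsion [3, 9, 18]

Answer: M ≅ ℤ^1 ⊕ ℤ/3 ⊕ ℤ/9 ⊕ ℤ/18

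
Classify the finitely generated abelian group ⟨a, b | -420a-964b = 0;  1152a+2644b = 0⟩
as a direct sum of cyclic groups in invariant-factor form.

rank_ℚ(R)=2; free=2−2=0
SNF(R) diag = [4, 12] → torsion [4, 12]

Answer: M ≅ ℤ/4 ⊕ ℤ/12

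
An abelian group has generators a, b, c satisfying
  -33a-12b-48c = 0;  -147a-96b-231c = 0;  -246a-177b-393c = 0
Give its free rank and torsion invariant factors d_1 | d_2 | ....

Answer: M ≅ ℤ/3 ⊕ ℤ/9 ⊕ ℤ/9

Derivation:
rank_ℚ(R)=3; free=3−3=0
SNF(R) diag = [3, 9, 9] → torsion [3, 9, 9]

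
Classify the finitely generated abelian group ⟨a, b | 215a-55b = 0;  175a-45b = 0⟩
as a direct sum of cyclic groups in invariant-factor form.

rank_ℚ(R)=2; free=2−2=0
SNF(R) diag = [5, 10] → torsion [5, 10]

Answer: M ≅ ℤ/5 ⊕ ℤ/10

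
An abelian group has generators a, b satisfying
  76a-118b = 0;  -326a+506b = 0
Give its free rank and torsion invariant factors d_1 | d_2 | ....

Answer: M ≅ ℤ/2 ⊕ ℤ/6

Derivation:
rank_ℚ(R)=2; free=2−2=0
SNF(R) diag = [2, 6] → torsion [2, 6]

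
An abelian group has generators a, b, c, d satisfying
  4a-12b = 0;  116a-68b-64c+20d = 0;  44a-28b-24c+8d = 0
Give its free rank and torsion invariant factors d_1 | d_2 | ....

Answer: M ≅ ℤ^1 ⊕ ℤ/4 ⊕ ℤ/4 ⊕ ℤ/8

Derivation:
rank_ℚ(R)=3; free=4−3=1
SNF(R) diag = [4, 4, 8] → torsion [4, 4, 8]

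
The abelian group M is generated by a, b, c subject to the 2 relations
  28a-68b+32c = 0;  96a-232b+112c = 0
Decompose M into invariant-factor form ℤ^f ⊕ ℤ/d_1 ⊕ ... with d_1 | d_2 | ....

rank_ℚ(R)=2; free=3−2=1
SNF(R) diag = [4, 8] → torsion [4, 8]

Answer: M ≅ ℤ^1 ⊕ ℤ/4 ⊕ ℤ/8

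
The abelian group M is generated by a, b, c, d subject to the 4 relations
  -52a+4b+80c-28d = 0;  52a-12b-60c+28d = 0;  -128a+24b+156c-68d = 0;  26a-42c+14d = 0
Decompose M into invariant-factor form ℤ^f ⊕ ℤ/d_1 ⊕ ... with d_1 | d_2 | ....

rank_ℚ(R)=4; free=4−4=0
SNF(R) diag = [2, 4, 12, 12] → torsion [2, 4, 12, 12]

Answer: M ≅ ℤ/2 ⊕ ℤ/4 ⊕ ℤ/12 ⊕ ℤ/12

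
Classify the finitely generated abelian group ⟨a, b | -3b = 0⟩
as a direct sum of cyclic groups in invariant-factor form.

Answer: M ≅ ℤ^1 ⊕ ℤ/3

Derivation:
rank_ℚ(R)=1; free=2−1=1
SNF(R) diag = [3] → torsion [3]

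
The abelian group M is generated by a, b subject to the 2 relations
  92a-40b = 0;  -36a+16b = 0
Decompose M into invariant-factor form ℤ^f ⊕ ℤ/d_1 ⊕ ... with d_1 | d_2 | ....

Answer: M ≅ ℤ/4 ⊕ ℤ/8

Derivation:
rank_ℚ(R)=2; free=2−2=0
SNF(R) diag = [4, 8] → torsion [4, 8]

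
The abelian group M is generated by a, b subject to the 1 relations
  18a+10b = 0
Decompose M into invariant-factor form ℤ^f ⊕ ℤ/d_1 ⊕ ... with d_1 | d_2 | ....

Answer: M ≅ ℤ^1 ⊕ ℤ/2

Derivation:
rank_ℚ(R)=1; free=2−1=1
SNF(R) diag = [2] → torsion [2]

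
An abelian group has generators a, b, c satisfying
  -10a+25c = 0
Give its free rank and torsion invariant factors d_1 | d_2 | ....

Answer: M ≅ ℤ^2 ⊕ ℤ/5

Derivation:
rank_ℚ(R)=1; free=3−1=2
SNF(R) diag = [5] → torsion [5]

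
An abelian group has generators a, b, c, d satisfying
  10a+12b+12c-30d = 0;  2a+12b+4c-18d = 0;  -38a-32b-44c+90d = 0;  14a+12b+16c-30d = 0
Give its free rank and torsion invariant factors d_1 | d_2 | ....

Answer: M ≅ ℤ/2 ⊕ ℤ/4 ⊕ ℤ/4 ⊕ ℤ/12

Derivation:
rank_ℚ(R)=4; free=4−4=0
SNF(R) diag = [2, 4, 4, 12] → torsion [2, 4, 4, 12]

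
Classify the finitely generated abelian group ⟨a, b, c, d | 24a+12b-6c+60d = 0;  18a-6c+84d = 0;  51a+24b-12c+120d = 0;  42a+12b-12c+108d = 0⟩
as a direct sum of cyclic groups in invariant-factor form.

Answer: M ≅ ℤ/3 ⊕ ℤ/6 ⊕ ℤ/12 ⊕ ℤ/36

Derivation:
rank_ℚ(R)=4; free=4−4=0
SNF(R) diag = [3, 6, 12, 36] → torsion [3, 6, 12, 36]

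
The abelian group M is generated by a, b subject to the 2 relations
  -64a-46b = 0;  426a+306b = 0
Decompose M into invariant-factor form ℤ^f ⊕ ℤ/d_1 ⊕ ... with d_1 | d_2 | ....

rank_ℚ(R)=2; free=2−2=0
SNF(R) diag = [2, 6] → torsion [2, 6]

Answer: M ≅ ℤ/2 ⊕ ℤ/6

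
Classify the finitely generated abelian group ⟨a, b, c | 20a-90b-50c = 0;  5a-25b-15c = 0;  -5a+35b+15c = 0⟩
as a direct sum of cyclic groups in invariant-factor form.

rank_ℚ(R)=3; free=3−3=0
SNF(R) diag = [5, 10, 10] → torsion [5, 10, 10]

Answer: M ≅ ℤ/5 ⊕ ℤ/10 ⊕ ℤ/10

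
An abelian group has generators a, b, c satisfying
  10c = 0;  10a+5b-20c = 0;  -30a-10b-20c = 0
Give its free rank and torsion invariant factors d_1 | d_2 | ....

Answer: M ≅ ℤ/5 ⊕ ℤ/10 ⊕ ℤ/10

Derivation:
rank_ℚ(R)=3; free=3−3=0
SNF(R) diag = [5, 10, 10] → torsion [5, 10, 10]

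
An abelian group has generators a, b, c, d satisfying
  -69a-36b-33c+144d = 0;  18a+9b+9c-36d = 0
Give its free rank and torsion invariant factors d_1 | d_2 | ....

rank_ℚ(R)=2; free=4−2=2
SNF(R) diag = [3, 9] → torsion [3, 9]

Answer: M ≅ ℤ^2 ⊕ ℤ/3 ⊕ ℤ/9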